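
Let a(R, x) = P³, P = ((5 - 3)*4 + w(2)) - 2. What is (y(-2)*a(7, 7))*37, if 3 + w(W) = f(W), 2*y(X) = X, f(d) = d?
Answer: -4625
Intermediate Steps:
y(X) = X/2
w(W) = -3 + W
P = 5 (P = ((5 - 3)*4 + (-3 + 2)) - 2 = (2*4 - 1) - 2 = (8 - 1) - 2 = 7 - 2 = 5)
a(R, x) = 125 (a(R, x) = 5³ = 125)
(y(-2)*a(7, 7))*37 = (((½)*(-2))*125)*37 = -1*125*37 = -125*37 = -4625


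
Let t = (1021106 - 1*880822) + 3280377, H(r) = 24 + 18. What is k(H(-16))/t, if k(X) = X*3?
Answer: 126/3420661 ≈ 3.6835e-5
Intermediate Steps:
H(r) = 42
t = 3420661 (t = (1021106 - 880822) + 3280377 = 140284 + 3280377 = 3420661)
k(X) = 3*X
k(H(-16))/t = (3*42)/3420661 = 126*(1/3420661) = 126/3420661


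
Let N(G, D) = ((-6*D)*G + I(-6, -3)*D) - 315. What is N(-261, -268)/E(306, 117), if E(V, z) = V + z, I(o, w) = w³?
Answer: -45863/47 ≈ -975.81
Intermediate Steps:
N(G, D) = -315 - 27*D - 6*D*G (N(G, D) = ((-6*D)*G + (-3)³*D) - 315 = (-6*D*G - 27*D) - 315 = (-27*D - 6*D*G) - 315 = -315 - 27*D - 6*D*G)
N(-261, -268)/E(306, 117) = (-315 - 27*(-268) - 6*(-268)*(-261))/(306 + 117) = (-315 + 7236 - 419688)/423 = -412767*1/423 = -45863/47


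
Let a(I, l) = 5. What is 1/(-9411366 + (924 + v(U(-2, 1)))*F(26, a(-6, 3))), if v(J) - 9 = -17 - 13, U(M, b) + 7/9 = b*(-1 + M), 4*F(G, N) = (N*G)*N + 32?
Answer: -2/18514809 ≈ -1.0802e-7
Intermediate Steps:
F(G, N) = 8 + G*N²/4 (F(G, N) = ((N*G)*N + 32)/4 = ((G*N)*N + 32)/4 = (G*N² + 32)/4 = (32 + G*N²)/4 = 8 + G*N²/4)
U(M, b) = -7/9 + b*(-1 + M)
v(J) = -21 (v(J) = 9 + (-17 - 13) = 9 - 30 = -21)
1/(-9411366 + (924 + v(U(-2, 1)))*F(26, a(-6, 3))) = 1/(-9411366 + (924 - 21)*(8 + (¼)*26*5²)) = 1/(-9411366 + 903*(8 + (¼)*26*25)) = 1/(-9411366 + 903*(8 + 325/2)) = 1/(-9411366 + 903*(341/2)) = 1/(-9411366 + 307923/2) = 1/(-18514809/2) = -2/18514809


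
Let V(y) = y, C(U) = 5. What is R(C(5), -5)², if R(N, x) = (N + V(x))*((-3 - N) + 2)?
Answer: 0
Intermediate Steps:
R(N, x) = (-1 - N)*(N + x) (R(N, x) = (N + x)*((-3 - N) + 2) = (N + x)*(-1 - N) = (-1 - N)*(N + x))
R(C(5), -5)² = (-1*5 - 1*(-5) - 1*5² - 1*5*(-5))² = (-5 + 5 - 1*25 + 25)² = (-5 + 5 - 25 + 25)² = 0² = 0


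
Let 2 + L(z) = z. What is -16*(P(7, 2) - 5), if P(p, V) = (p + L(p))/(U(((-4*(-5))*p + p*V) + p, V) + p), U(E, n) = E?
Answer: 552/7 ≈ 78.857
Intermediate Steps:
L(z) = -2 + z
P(p, V) = (-2 + 2*p)/(22*p + V*p) (P(p, V) = (p + (-2 + p))/((((-4*(-5))*p + p*V) + p) + p) = (-2 + 2*p)/(((20*p + V*p) + p) + p) = (-2 + 2*p)/((21*p + V*p) + p) = (-2 + 2*p)/(22*p + V*p))
-16*(P(7, 2) - 5) = -16*(2*(-1 + 7)/(7*(22 + 2)) - 5) = -16*(2*(⅐)*6/24 - 5) = -16*(2*(⅐)*(1/24)*6 - 5) = -16*(1/14 - 5) = -16*(-69/14) = 552/7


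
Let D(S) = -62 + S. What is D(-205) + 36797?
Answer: 36530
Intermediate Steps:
D(-205) + 36797 = (-62 - 205) + 36797 = -267 + 36797 = 36530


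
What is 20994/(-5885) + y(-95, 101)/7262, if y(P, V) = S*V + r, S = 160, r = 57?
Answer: -57021383/42736870 ≈ -1.3342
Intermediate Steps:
y(P, V) = 57 + 160*V (y(P, V) = 160*V + 57 = 57 + 160*V)
20994/(-5885) + y(-95, 101)/7262 = 20994/(-5885) + (57 + 160*101)/7262 = 20994*(-1/5885) + (57 + 16160)*(1/7262) = -20994/5885 + 16217*(1/7262) = -20994/5885 + 16217/7262 = -57021383/42736870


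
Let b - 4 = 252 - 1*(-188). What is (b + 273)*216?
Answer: 154872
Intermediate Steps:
b = 444 (b = 4 + (252 - 1*(-188)) = 4 + (252 + 188) = 4 + 440 = 444)
(b + 273)*216 = (444 + 273)*216 = 717*216 = 154872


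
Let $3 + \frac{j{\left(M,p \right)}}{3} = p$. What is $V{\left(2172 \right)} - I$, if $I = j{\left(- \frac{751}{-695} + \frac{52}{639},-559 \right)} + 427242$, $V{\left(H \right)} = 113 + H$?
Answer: $-423271$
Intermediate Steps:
$j{\left(M,p \right)} = -9 + 3 p$
$I = 425556$ ($I = \left(-9 + 3 \left(-559\right)\right) + 427242 = \left(-9 - 1677\right) + 427242 = -1686 + 427242 = 425556$)
$V{\left(2172 \right)} - I = \left(113 + 2172\right) - 425556 = 2285 - 425556 = -423271$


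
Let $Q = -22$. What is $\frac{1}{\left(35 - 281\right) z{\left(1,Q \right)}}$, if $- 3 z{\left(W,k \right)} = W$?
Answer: $\frac{1}{82} \approx 0.012195$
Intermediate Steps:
$z{\left(W,k \right)} = - \frac{W}{3}$
$\frac{1}{\left(35 - 281\right) z{\left(1,Q \right)}} = \frac{1}{\left(35 - 281\right) \left(\left(- \frac{1}{3}\right) 1\right)} = \frac{1}{\left(-246\right) \left(- \frac{1}{3}\right)} = \left(- \frac{1}{246}\right) \left(-3\right) = \frac{1}{82}$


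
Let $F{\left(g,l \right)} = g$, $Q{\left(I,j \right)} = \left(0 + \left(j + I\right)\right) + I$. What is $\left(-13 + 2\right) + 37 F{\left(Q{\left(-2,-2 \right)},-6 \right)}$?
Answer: $-233$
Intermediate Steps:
$Q{\left(I,j \right)} = j + 2 I$ ($Q{\left(I,j \right)} = \left(0 + \left(I + j\right)\right) + I = \left(I + j\right) + I = j + 2 I$)
$\left(-13 + 2\right) + 37 F{\left(Q{\left(-2,-2 \right)},-6 \right)} = \left(-13 + 2\right) + 37 \left(-2 + 2 \left(-2\right)\right) = -11 + 37 \left(-2 - 4\right) = -11 + 37 \left(-6\right) = -11 - 222 = -233$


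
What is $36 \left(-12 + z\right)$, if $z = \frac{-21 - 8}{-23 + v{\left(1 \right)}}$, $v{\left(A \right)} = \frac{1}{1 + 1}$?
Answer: $- \frac{1928}{5} \approx -385.6$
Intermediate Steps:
$v{\left(A \right)} = \frac{1}{2}$
$z = \frac{58}{45}$ ($z = \frac{-21 - 8}{-23 + \frac{1}{2}} = - \frac{29}{- \frac{45}{2}} = \left(-29\right) \left(- \frac{2}{45}\right) = \frac{58}{45} \approx 1.2889$)
$36 \left(-12 + z\right) = 36 \left(-12 + \frac{58}{45}\right) = 36 \left(- \frac{482}{45}\right) = - \frac{1928}{5}$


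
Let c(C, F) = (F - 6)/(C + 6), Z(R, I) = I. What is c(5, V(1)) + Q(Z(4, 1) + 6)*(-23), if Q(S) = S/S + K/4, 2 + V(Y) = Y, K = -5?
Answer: 225/44 ≈ 5.1136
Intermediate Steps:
V(Y) = -2 + Y
c(C, F) = (-6 + F)/(6 + C)
Q(S) = -¼ (Q(S) = S/S - 5/4 = 1 - 5*¼ = 1 - 5/4 = -¼)
c(5, V(1)) + Q(Z(4, 1) + 6)*(-23) = (-6 + (-2 + 1))/(6 + 5) - ¼*(-23) = (-6 - 1)/11 + 23/4 = (1/11)*(-7) + 23/4 = -7/11 + 23/4 = 225/44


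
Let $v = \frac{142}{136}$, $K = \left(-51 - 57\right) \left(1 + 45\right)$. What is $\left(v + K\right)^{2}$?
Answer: $\frac{114077089009}{4624} \approx 2.4671 \cdot 10^{7}$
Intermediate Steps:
$K = -4968$ ($K = \left(-108\right) 46 = -4968$)
$v = \frac{71}{68}$ ($v = 142 \cdot \frac{1}{136} = \frac{71}{68} \approx 1.0441$)
$\left(v + K\right)^{2} = \left(\frac{71}{68} - 4968\right)^{2} = \left(- \frac{337753}{68}\right)^{2} = \frac{114077089009}{4624}$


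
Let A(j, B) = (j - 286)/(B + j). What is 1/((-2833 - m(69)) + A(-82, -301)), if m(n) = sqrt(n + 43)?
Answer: -59346999/168070678439 + 586756*sqrt(7)/1176494749073 ≈ -0.00035179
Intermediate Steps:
m(n) = sqrt(43 + n)
A(j, B) = (-286 + j)/(B + j)
1/((-2833 - m(69)) + A(-82, -301)) = 1/((-2833 - sqrt(43 + 69)) + (-286 - 82)/(-301 - 82)) = 1/((-2833 - sqrt(112)) - 368/(-383)) = 1/((-2833 - 4*sqrt(7)) - 1/383*(-368)) = 1/((-2833 - 4*sqrt(7)) + 368/383) = 1/(-1084671/383 - 4*sqrt(7))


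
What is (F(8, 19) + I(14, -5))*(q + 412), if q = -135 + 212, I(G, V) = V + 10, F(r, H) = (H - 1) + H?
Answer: 20538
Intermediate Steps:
F(r, H) = -1 + 2*H (F(r, H) = (-1 + H) + H = -1 + 2*H)
I(G, V) = 10 + V
q = 77
(F(8, 19) + I(14, -5))*(q + 412) = ((-1 + 2*19) + (10 - 5))*(77 + 412) = ((-1 + 38) + 5)*489 = (37 + 5)*489 = 42*489 = 20538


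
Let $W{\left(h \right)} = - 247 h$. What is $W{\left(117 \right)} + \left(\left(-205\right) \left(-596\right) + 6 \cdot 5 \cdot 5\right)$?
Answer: $93431$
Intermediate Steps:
$W{\left(117 \right)} + \left(\left(-205\right) \left(-596\right) + 6 \cdot 5 \cdot 5\right) = \left(-247\right) 117 + \left(\left(-205\right) \left(-596\right) + 6 \cdot 5 \cdot 5\right) = -28899 + \left(122180 + 30 \cdot 5\right) = -28899 + \left(122180 + 150\right) = -28899 + 122330 = 93431$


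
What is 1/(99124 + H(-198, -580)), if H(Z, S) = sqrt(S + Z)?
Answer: 49562/4912784077 - I*sqrt(778)/9825568154 ≈ 1.0088e-5 - 2.8388e-9*I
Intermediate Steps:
1/(99124 + H(-198, -580)) = 1/(99124 + sqrt(-580 - 198)) = 1/(99124 + sqrt(-778)) = 1/(99124 + I*sqrt(778))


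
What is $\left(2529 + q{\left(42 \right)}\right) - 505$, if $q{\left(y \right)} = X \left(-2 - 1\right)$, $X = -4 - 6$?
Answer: $2054$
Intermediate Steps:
$X = -10$ ($X = -4 - 6 = -10$)
$q{\left(y \right)} = 30$ ($q{\left(y \right)} = - 10 \left(-2 - 1\right) = \left(-10\right) \left(-3\right) = 30$)
$\left(2529 + q{\left(42 \right)}\right) - 505 = \left(2529 + 30\right) - 505 = 2559 - 505 = 2054$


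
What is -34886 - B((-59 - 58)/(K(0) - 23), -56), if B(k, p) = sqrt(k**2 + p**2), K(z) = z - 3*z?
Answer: -34886 - sqrt(1672633)/23 ≈ -34942.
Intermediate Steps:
K(z) = -2*z
-34886 - B((-59 - 58)/(K(0) - 23), -56) = -34886 - sqrt(((-59 - 58)/(-2*0 - 23))**2 + (-56)**2) = -34886 - sqrt((-117/(0 - 23))**2 + 3136) = -34886 - sqrt((-117/(-23))**2 + 3136) = -34886 - sqrt((-117*(-1/23))**2 + 3136) = -34886 - sqrt((117/23)**2 + 3136) = -34886 - sqrt(13689/529 + 3136) = -34886 - sqrt(1672633/529) = -34886 - sqrt(1672633)/23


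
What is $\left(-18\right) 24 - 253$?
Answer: $-685$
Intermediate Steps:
$\left(-18\right) 24 - 253 = -432 - 253 = -685$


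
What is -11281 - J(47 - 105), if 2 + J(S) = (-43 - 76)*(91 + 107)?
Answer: 12283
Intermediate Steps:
J(S) = -23564 (J(S) = -2 + (-43 - 76)*(91 + 107) = -2 - 119*198 = -2 - 23562 = -23564)
-11281 - J(47 - 105) = -11281 - 1*(-23564) = -11281 + 23564 = 12283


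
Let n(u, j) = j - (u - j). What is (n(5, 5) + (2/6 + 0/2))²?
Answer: 256/9 ≈ 28.444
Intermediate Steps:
n(u, j) = -u + 2*j (n(u, j) = j + (j - u) = -u + 2*j)
(n(5, 5) + (2/6 + 0/2))² = ((-1*5 + 2*5) + (2/6 + 0/2))² = ((-5 + 10) + (2*(⅙) + 0*(½)))² = (5 + (⅓ + 0))² = (5 + ⅓)² = (16/3)² = 256/9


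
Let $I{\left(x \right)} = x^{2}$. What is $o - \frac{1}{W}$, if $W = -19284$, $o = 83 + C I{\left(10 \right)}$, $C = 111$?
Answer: $\frac{215652973}{19284} \approx 11183.0$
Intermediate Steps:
$o = 11183$ ($o = 83 + 111 \cdot 10^{2} = 83 + 111 \cdot 100 = 83 + 11100 = 11183$)
$o - \frac{1}{W} = 11183 - \frac{1}{-19284} = 11183 - - \frac{1}{19284} = 11183 + \frac{1}{19284} = \frac{215652973}{19284}$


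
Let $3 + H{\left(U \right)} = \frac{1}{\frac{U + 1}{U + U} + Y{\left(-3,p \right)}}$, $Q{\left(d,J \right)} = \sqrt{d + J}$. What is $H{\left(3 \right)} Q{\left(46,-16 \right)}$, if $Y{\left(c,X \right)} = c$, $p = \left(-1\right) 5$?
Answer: $- \frac{24 \sqrt{30}}{7} \approx -18.779$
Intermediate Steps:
$Q{\left(d,J \right)} = \sqrt{J + d}$
$p = -5$
$H{\left(U \right)} = -3 + \frac{1}{-3 + \frac{1 + U}{2 U}}$ ($H{\left(U \right)} = -3 + \frac{1}{\frac{U + 1}{U + U} - 3} = -3 + \frac{1}{\frac{1 + U}{2 U} - 3} = -3 + \frac{1}{-3 + \frac{1 + U}{2 U}}$)
$H{\left(3 \right)} Q{\left(46,-16 \right)} = \frac{-3 + 17 \cdot 3}{1 - 15} \sqrt{-16 + 46} = \frac{-3 + 51}{1 - 15} \sqrt{30} = \frac{1}{-14} \cdot 48 \sqrt{30} = \left(- \frac{1}{14}\right) 48 \sqrt{30} = - \frac{24 \sqrt{30}}{7}$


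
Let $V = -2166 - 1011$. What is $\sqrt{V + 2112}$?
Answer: $i \sqrt{1065} \approx 32.634 i$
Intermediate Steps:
$V = -3177$ ($V = -2166 - 1011 = -3177$)
$\sqrt{V + 2112} = \sqrt{-3177 + 2112} = \sqrt{-1065} = i \sqrt{1065}$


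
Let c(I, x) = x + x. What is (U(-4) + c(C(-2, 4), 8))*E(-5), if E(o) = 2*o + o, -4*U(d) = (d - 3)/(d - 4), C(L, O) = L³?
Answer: -7575/32 ≈ -236.72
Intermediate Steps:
c(I, x) = 2*x
U(d) = -(-3 + d)/(4*(-4 + d)) (U(d) = -(d - 3)/(4*(d - 4)) = -(-3 + d)/(4*(-4 + d)))
E(o) = 3*o
(U(-4) + c(C(-2, 4), 8))*E(-5) = ((3 - 1*(-4))/(4*(-4 - 4)) + 2*8)*(3*(-5)) = ((¼)*(3 + 4)/(-8) + 16)*(-15) = ((¼)*(-⅛)*7 + 16)*(-15) = (-7/32 + 16)*(-15) = (505/32)*(-15) = -7575/32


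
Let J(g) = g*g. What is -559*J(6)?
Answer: -20124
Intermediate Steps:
J(g) = g²
-559*J(6) = -559*6² = -559*36 = -20124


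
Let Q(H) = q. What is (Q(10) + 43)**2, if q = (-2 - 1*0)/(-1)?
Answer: 2025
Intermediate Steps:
q = 2 (q = (-2 + 0)*(-1) = -2*(-1) = 2)
Q(H) = 2
(Q(10) + 43)**2 = (2 + 43)**2 = 45**2 = 2025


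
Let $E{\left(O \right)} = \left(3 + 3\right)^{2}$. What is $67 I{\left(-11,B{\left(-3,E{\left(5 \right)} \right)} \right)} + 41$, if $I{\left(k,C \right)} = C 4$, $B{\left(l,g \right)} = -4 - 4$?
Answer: $-2103$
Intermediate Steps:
$E{\left(O \right)} = 36$ ($E{\left(O \right)} = 6^{2} = 36$)
$B{\left(l,g \right)} = -8$ ($B{\left(l,g \right)} = -4 - 4 = -8$)
$I{\left(k,C \right)} = 4 C$
$67 I{\left(-11,B{\left(-3,E{\left(5 \right)} \right)} \right)} + 41 = 67 \cdot 4 \left(-8\right) + 41 = 67 \left(-32\right) + 41 = -2144 + 41 = -2103$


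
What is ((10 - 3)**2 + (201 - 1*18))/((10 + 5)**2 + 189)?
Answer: 116/207 ≈ 0.56039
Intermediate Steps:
((10 - 3)**2 + (201 - 1*18))/((10 + 5)**2 + 189) = (7**2 + (201 - 18))/(15**2 + 189) = (49 + 183)/(225 + 189) = 232/414 = 232*(1/414) = 116/207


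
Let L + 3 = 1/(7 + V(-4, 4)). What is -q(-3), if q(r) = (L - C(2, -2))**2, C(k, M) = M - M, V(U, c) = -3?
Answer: -121/16 ≈ -7.5625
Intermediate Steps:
C(k, M) = 0
L = -11/4 (L = -3 + 1/(7 - 3) = -3 + 1/4 = -11/4 ≈ -2.7500)
q(r) = 121/16 (q(r) = (-11/4 - 1*0)**2 = (-11/4 + 0)**2 = (-11/4)**2 = 121/16)
-q(-3) = -1*121/16 = -121/16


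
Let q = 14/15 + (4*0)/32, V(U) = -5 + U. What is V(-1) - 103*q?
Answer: -1532/15 ≈ -102.13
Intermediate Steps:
q = 14/15 (q = 14*(1/15) + 0*(1/32) = 14/15 + 0 = 14/15 ≈ 0.93333)
V(-1) - 103*q = (-5 - 1) - 103*14/15 = -6 - 1442/15 = -1532/15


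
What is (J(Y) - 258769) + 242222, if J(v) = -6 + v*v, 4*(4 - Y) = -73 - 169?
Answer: -49571/4 ≈ -12393.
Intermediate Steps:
Y = 129/2 (Y = 4 - (-73 - 169)/4 = 4 - 1/4*(-242) = 4 + 121/2 = 129/2 ≈ 64.500)
J(v) = -6 + v**2
(J(Y) - 258769) + 242222 = ((-6 + (129/2)**2) - 258769) + 242222 = ((-6 + 16641/4) - 258769) + 242222 = (16617/4 - 258769) + 242222 = -1018459/4 + 242222 = -49571/4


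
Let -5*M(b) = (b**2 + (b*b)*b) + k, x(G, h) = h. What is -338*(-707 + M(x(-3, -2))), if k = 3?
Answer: 1194492/5 ≈ 2.3890e+5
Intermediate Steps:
M(b) = -3/5 - b**2/5 - b**3/5 (M(b) = -((b**2 + (b*b)*b) + 3)/5 = -((b**2 + b**2*b) + 3)/5 = -((b**2 + b**3) + 3)/5 = -(3 + b**2 + b**3)/5 = -3/5 - b**2/5 - b**3/5)
-338*(-707 + M(x(-3, -2))) = -338*(-707 + (-3/5 - 1/5*(-2)**2 - 1/5*(-2)**3)) = -338*(-707 + (-3/5 - 1/5*4 - 1/5*(-8))) = -338*(-707 + (-3/5 - 4/5 + 8/5)) = -338*(-707 + 1/5) = -338*(-3534)/5 = -1*(-1194492/5) = 1194492/5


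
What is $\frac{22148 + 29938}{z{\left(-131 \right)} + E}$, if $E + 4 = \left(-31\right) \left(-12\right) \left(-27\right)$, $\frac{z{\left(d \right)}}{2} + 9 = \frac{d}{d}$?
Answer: $- \frac{26043}{5032} \approx -5.1755$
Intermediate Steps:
$z{\left(d \right)} = -16$ ($z{\left(d \right)} = -18 + 2 \frac{d}{d} = -18 + 2 \cdot 1 = -18 + 2 = -16$)
$E = -10048$ ($E = -4 + \left(-31\right) \left(-12\right) \left(-27\right) = -4 + 372 \left(-27\right) = -4 - 10044 = -10048$)
$\frac{22148 + 29938}{z{\left(-131 \right)} + E} = \frac{22148 + 29938}{-16 - 10048} = \frac{52086}{-10064} = 52086 \left(- \frac{1}{10064}\right) = - \frac{26043}{5032}$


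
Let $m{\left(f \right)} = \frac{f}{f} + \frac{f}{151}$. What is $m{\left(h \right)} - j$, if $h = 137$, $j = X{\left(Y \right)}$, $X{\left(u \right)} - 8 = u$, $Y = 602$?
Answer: $- \frac{91822}{151} \approx -608.09$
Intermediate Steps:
$X{\left(u \right)} = 8 + u$
$j = 610$ ($j = 8 + 602 = 610$)
$m{\left(f \right)} = 1 + \frac{f}{151}$ ($m{\left(f \right)} = 1 + f \frac{1}{151} = 1 + \frac{f}{151}$)
$m{\left(h \right)} - j = \left(1 + \frac{1}{151} \cdot 137\right) - 610 = \left(1 + \frac{137}{151}\right) - 610 = \frac{288}{151} - 610 = - \frac{91822}{151}$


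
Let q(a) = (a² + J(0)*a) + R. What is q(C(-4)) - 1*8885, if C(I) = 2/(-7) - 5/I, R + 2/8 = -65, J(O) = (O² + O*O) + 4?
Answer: -7013243/784 ≈ -8945.5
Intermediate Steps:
J(O) = 4 + 2*O² (J(O) = (O² + O²) + 4 = 2*O² + 4 = 4 + 2*O²)
R = -261/4 (R = -¼ - 65 = -261/4 ≈ -65.250)
C(I) = -2/7 - 5/I (C(I) = 2*(-⅐) - 5/I = -2/7 - 5/I)
q(a) = -261/4 + a² + 4*a (q(a) = (a² + (4 + 2*0²)*a) - 261/4 = (a² + (4 + 2*0)*a) - 261/4 = (a² + (4 + 0)*a) - 261/4 = (a² + 4*a) - 261/4 = -261/4 + a² + 4*a)
q(C(-4)) - 1*8885 = (-261/4 + (-2/7 - 5/(-4))² + 4*(-2/7 - 5/(-4))) - 1*8885 = (-261/4 + (-2/7 - 5*(-¼))² + 4*(-2/7 - 5*(-¼))) - 8885 = (-261/4 + (-2/7 + 5/4)² + 4*(-2/7 + 5/4)) - 8885 = (-261/4 + (27/28)² + 4*(27/28)) - 8885 = (-261/4 + 729/784 + 27/7) - 8885 = -47403/784 - 8885 = -7013243/784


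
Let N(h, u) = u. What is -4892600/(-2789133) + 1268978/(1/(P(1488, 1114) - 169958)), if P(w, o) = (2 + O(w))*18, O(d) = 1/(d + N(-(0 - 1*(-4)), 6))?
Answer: -49917288869403975050/231498039 ≈ -2.1563e+11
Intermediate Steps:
O(d) = 1/(6 + d) (O(d) = 1/(d + 6) = 1/(6 + d))
P(w, o) = 36 + 18/(6 + w) (P(w, o) = (2 + 1/(6 + w))*18 = 36 + 18/(6 + w))
-4892600/(-2789133) + 1268978/(1/(P(1488, 1114) - 169958)) = -4892600/(-2789133) + 1268978/(1/(18*(13 + 2*1488)/(6 + 1488) - 169958)) = -4892600*(-1/2789133) + 1268978/(1/(18*(13 + 2976)/1494 - 169958)) = 4892600/2789133 + 1268978/(1/(18*(1/1494)*2989 - 169958)) = 4892600/2789133 + 1268978/(1/(2989/83 - 169958)) = 4892600/2789133 + 1268978/(1/(-14103525/83)) = 4892600/2789133 + 1268978/(-83/14103525) = 4892600/2789133 + 1268978*(-14103525/83) = 4892600/2789133 - 17897062947450/83 = -49917288869403975050/231498039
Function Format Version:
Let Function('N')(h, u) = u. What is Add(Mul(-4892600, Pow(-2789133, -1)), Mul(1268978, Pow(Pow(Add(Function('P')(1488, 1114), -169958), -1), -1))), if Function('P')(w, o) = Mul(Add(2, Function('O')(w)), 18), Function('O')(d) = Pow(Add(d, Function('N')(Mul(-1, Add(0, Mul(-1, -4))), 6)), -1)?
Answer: Rational(-49917288869403975050, 231498039) ≈ -2.1563e+11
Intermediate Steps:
Function('O')(d) = Pow(Add(6, d), -1) (Function('O')(d) = Pow(Add(d, 6), -1) = Pow(Add(6, d), -1))
Function('P')(w, o) = Add(36, Mul(18, Pow(Add(6, w), -1))) (Function('P')(w, o) = Mul(Add(2, Pow(Add(6, w), -1)), 18) = Add(36, Mul(18, Pow(Add(6, w), -1))))
Add(Mul(-4892600, Pow(-2789133, -1)), Mul(1268978, Pow(Pow(Add(Function('P')(1488, 1114), -169958), -1), -1))) = Add(Mul(-4892600, Pow(-2789133, -1)), Mul(1268978, Pow(Pow(Add(Mul(18, Pow(Add(6, 1488), -1), Add(13, Mul(2, 1488))), -169958), -1), -1))) = Add(Mul(-4892600, Rational(-1, 2789133)), Mul(1268978, Pow(Pow(Add(Mul(18, Pow(1494, -1), Add(13, 2976)), -169958), -1), -1))) = Add(Rational(4892600, 2789133), Mul(1268978, Pow(Pow(Add(Mul(18, Rational(1, 1494), 2989), -169958), -1), -1))) = Add(Rational(4892600, 2789133), Mul(1268978, Pow(Pow(Add(Rational(2989, 83), -169958), -1), -1))) = Add(Rational(4892600, 2789133), Mul(1268978, Pow(Pow(Rational(-14103525, 83), -1), -1))) = Add(Rational(4892600, 2789133), Mul(1268978, Pow(Rational(-83, 14103525), -1))) = Add(Rational(4892600, 2789133), Mul(1268978, Rational(-14103525, 83))) = Add(Rational(4892600, 2789133), Rational(-17897062947450, 83)) = Rational(-49917288869403975050, 231498039)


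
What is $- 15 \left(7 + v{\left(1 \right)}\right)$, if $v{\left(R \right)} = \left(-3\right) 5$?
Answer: $120$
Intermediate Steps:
$v{\left(R \right)} = -15$
$- 15 \left(7 + v{\left(1 \right)}\right) = - 15 \left(7 - 15\right) = \left(-15\right) \left(-8\right) = 120$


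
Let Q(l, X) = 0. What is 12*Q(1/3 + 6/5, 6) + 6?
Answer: 6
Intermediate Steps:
12*Q(1/3 + 6/5, 6) + 6 = 12*0 + 6 = 0 + 6 = 6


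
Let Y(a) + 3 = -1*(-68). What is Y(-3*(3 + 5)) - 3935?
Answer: -3870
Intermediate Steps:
Y(a) = 65 (Y(a) = -3 - 1*(-68) = -3 + 68 = 65)
Y(-3*(3 + 5)) - 3935 = 65 - 3935 = -3870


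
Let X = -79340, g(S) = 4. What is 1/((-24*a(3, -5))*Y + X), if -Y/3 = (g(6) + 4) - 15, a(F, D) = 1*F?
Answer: -1/80852 ≈ -1.2368e-5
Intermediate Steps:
a(F, D) = F
Y = 21 (Y = -3*((4 + 4) - 15) = -3*(8 - 15) = -3*(-7) = 21)
1/((-24*a(3, -5))*Y + X) = 1/(-24*3*21 - 79340) = 1/(-72*21 - 79340) = 1/(-1512 - 79340) = 1/(-80852) = -1/80852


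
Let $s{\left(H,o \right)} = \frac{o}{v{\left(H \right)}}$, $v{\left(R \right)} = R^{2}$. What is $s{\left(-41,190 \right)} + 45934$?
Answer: $\frac{77215244}{1681} \approx 45934.0$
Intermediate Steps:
$s{\left(H,o \right)} = \frac{o}{H^{2}}$
$s{\left(-41,190 \right)} + 45934 = \frac{190}{1681} + 45934 = \frac{77215244}{1681}$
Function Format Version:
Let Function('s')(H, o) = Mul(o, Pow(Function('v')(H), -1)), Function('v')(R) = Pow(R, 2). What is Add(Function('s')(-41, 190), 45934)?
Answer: Rational(77215244, 1681) ≈ 45934.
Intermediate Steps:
Function('s')(H, o) = Mul(o, Pow(H, -2)) (Function('s')(H, o) = Mul(o, Pow(Pow(H, 2), -1)) = Mul(o, Pow(H, -2)))
Add(Function('s')(-41, 190), 45934) = Add(Mul(190, Pow(-41, -2)), 45934) = Add(Mul(190, Rational(1, 1681)), 45934) = Add(Rational(190, 1681), 45934) = Rational(77215244, 1681)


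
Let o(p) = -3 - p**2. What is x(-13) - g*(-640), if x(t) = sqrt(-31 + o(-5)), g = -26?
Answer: -16640 + I*sqrt(59) ≈ -16640.0 + 7.6811*I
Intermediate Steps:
x(t) = I*sqrt(59) (x(t) = sqrt(-31 + (-3 - 1*(-5)**2)) = sqrt(-31 + (-3 - 1*25)) = sqrt(-31 + (-3 - 25)) = sqrt(-31 - 28) = sqrt(-59) = I*sqrt(59))
x(-13) - g*(-640) = I*sqrt(59) - (-26)*(-640) = I*sqrt(59) - 1*16640 = I*sqrt(59) - 16640 = -16640 + I*sqrt(59)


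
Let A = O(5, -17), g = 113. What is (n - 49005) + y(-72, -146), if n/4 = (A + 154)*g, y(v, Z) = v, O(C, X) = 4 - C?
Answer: 20079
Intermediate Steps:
A = -1 (A = 4 - 1*5 = 4 - 5 = -1)
n = 69156 (n = 4*((-1 + 154)*113) = 4*(153*113) = 4*17289 = 69156)
(n - 49005) + y(-72, -146) = (69156 - 49005) - 72 = 20151 - 72 = 20079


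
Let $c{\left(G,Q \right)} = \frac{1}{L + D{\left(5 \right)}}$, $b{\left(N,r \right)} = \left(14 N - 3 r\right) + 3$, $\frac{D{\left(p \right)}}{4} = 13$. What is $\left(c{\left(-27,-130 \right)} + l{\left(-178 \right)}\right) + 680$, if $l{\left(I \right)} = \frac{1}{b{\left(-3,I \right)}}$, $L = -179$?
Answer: $\frac{42747832}{62865} \approx 679.99$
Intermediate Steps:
$D{\left(p \right)} = 52$ ($D{\left(p \right)} = 4 \cdot 13 = 52$)
$b{\left(N,r \right)} = 3 - 3 r + 14 N$ ($b{\left(N,r \right)} = \left(- 3 r + 14 N\right) + 3 = 3 - 3 r + 14 N$)
$l{\left(I \right)} = \frac{1}{-39 - 3 I}$ ($l{\left(I \right)} = \frac{1}{3 - 3 I + 14 \left(-3\right)} = \frac{1}{3 - 3 I - 42} = \frac{1}{-39 - 3 I}$)
$c{\left(G,Q \right)} = - \frac{1}{127}$ ($c{\left(G,Q \right)} = \frac{1}{-179 + 52} = \frac{1}{-127} = - \frac{1}{127}$)
$\left(c{\left(-27,-130 \right)} + l{\left(-178 \right)}\right) + 680 = \left(- \frac{1}{127} - \frac{1}{39 + 3 \left(-178\right)}\right) + 680 = \left(- \frac{1}{127} - \frac{1}{39 - 534}\right) + 680 = \left(- \frac{1}{127} - \frac{1}{-495}\right) + 680 = \left(- \frac{1}{127} - - \frac{1}{495}\right) + 680 = \left(- \frac{1}{127} + \frac{1}{495}\right) + 680 = - \frac{368}{62865} + 680 = \frac{42747832}{62865}$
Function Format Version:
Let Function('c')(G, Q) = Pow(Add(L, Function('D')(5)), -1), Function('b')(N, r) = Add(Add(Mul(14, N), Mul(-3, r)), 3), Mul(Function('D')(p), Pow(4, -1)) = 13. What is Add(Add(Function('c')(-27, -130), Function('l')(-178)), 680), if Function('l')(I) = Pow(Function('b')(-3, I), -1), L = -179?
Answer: Rational(42747832, 62865) ≈ 679.99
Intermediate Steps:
Function('D')(p) = 52 (Function('D')(p) = Mul(4, 13) = 52)
Function('b')(N, r) = Add(3, Mul(-3, r), Mul(14, N)) (Function('b')(N, r) = Add(Add(Mul(-3, r), Mul(14, N)), 3) = Add(3, Mul(-3, r), Mul(14, N)))
Function('l')(I) = Pow(Add(-39, Mul(-3, I)), -1) (Function('l')(I) = Pow(Add(3, Mul(-3, I), Mul(14, -3)), -1) = Pow(Add(3, Mul(-3, I), -42), -1) = Pow(Add(-39, Mul(-3, I)), -1))
Function('c')(G, Q) = Rational(-1, 127) (Function('c')(G, Q) = Pow(Add(-179, 52), -1) = Pow(-127, -1) = Rational(-1, 127))
Add(Add(Function('c')(-27, -130), Function('l')(-178)), 680) = Add(Add(Rational(-1, 127), Mul(-1, Pow(Add(39, Mul(3, -178)), -1))), 680) = Add(Add(Rational(-1, 127), Mul(-1, Pow(Add(39, -534), -1))), 680) = Add(Add(Rational(-1, 127), Mul(-1, Pow(-495, -1))), 680) = Add(Add(Rational(-1, 127), Mul(-1, Rational(-1, 495))), 680) = Add(Add(Rational(-1, 127), Rational(1, 495)), 680) = Add(Rational(-368, 62865), 680) = Rational(42747832, 62865)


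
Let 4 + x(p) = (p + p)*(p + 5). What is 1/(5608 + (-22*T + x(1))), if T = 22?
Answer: 1/5132 ≈ 0.00019486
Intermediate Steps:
x(p) = -4 + 2*p*(5 + p) (x(p) = -4 + (p + p)*(p + 5) = -4 + (2*p)*(5 + p) = -4 + 2*p*(5 + p))
1/(5608 + (-22*T + x(1))) = 1/(5608 + (-22*22 + (-4 + 2*1² + 10*1))) = 1/(5608 + (-484 + (-4 + 2*1 + 10))) = 1/(5608 + (-484 + (-4 + 2 + 10))) = 1/(5608 + (-484 + 8)) = 1/(5608 - 476) = 1/5132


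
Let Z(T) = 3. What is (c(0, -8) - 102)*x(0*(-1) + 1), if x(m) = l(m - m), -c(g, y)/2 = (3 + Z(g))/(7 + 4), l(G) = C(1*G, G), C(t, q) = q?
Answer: 0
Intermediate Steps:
l(G) = G
c(g, y) = -12/11 (c(g, y) = -2*(3 + 3)/(7 + 4) = -12/11)
x(m) = 0 (x(m) = m - m = 0)
(c(0, -8) - 102)*x(0*(-1) + 1) = (-12/11 - 102)*0 = -1134/11*0 = 0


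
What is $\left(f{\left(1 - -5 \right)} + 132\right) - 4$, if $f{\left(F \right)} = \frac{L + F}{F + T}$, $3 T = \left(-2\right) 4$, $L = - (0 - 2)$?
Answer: $\frac{652}{5} \approx 130.4$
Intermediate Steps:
$L = 2$ ($L = \left(-1\right) \left(-2\right) = 2$)
$T = - \frac{8}{3}$ ($T = \frac{\left(-2\right) 4}{3} = \frac{1}{3} \left(-8\right) = - \frac{8}{3} \approx -2.6667$)
$f{\left(F \right)} = \frac{2 + F}{- \frac{8}{3} + F}$ ($f{\left(F \right)} = \frac{2 + F}{F - \frac{8}{3}} = \frac{2 + F}{- \frac{8}{3} + F}$)
$\left(f{\left(1 - -5 \right)} + 132\right) - 4 = \left(\frac{3 \left(2 + \left(1 - -5\right)\right)}{-8 + 3 \left(1 - -5\right)} + 132\right) - 4 = \left(\frac{3 \left(2 + \left(1 + 5\right)\right)}{-8 + 3 \left(1 + 5\right)} + 132\right) - 4 = \left(\frac{3 \left(2 + 6\right)}{-8 + 3 \cdot 6} + 132\right) - 4 = \left(3 \frac{1}{-8 + 18} \cdot 8 + 132\right) - 4 = \left(3 \cdot \frac{1}{10} \cdot 8 + 132\right) - 4 = \left(\frac{12}{5} + 132\right) - 4 = \frac{672}{5} - 4 = \frac{652}{5}$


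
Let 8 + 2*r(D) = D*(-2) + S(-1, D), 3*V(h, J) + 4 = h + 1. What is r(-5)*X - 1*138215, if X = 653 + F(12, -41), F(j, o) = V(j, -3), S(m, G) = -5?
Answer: -139199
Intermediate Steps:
V(h, J) = -1 + h/3 (V(h, J) = -4/3 + (h + 1)/3 = -4/3 + (1 + h)/3 = -4/3 + (⅓ + h/3) = -1 + h/3)
F(j, o) = -1 + j/3
X = 656 (X = 653 + (-1 + (⅓)*12) = 653 + (-1 + 4) = 653 + 3 = 656)
r(D) = -13/2 - D (r(D) = -4 + (D*(-2) - 5)/2 = -4 + (-2*D - 5)/2 = -4 + (-5 - 2*D)/2 = -4 + (-5/2 - D) = -13/2 - D)
r(-5)*X - 1*138215 = (-13/2 - 1*(-5))*656 - 1*138215 = (-13/2 + 5)*656 - 138215 = -3/2*656 - 138215 = -984 - 138215 = -139199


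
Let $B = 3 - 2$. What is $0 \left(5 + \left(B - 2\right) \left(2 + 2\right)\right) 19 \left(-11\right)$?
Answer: $0$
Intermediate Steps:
$B = 1$ ($B = 3 - 2 = 1$)
$0 \left(5 + \left(B - 2\right) \left(2 + 2\right)\right) 19 \left(-11\right) = 0 \left(5 + \left(1 - 2\right) \left(2 + 2\right)\right) 19 \left(-11\right) = 0 \left(5 - 4\right) 19 \left(-11\right) = 0 \cdot 1 \cdot 19 \left(-11\right) = 0 \cdot 19 \left(-11\right) = 0 \left(-11\right) = 0$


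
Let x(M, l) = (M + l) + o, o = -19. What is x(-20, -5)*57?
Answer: -2508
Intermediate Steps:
x(M, l) = -19 + M + l (x(M, l) = (M + l) - 19 = -19 + M + l)
x(-20, -5)*57 = (-19 - 20 - 5)*57 = -44*57 = -2508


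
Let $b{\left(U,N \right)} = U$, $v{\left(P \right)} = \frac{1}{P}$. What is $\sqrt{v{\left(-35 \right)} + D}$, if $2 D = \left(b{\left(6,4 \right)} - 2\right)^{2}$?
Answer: $\frac{3 \sqrt{1085}}{35} \approx 2.8234$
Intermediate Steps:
$D = 8$ ($D = \frac{\left(6 - 2\right)^{2}}{2} = \frac{4^{2}}{2} = \frac{1}{2} \cdot 16 = 8$)
$\sqrt{v{\left(-35 \right)} + D} = \sqrt{\frac{1}{-35} + 8} = \sqrt{- \frac{1}{35} + 8} = \sqrt{\frac{279}{35}} = \frac{3 \sqrt{1085}}{35}$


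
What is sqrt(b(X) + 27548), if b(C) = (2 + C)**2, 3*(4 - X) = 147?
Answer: sqrt(29397) ≈ 171.46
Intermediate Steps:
X = -45 (X = 4 - 1/3*147 = 4 - 49 = -45)
sqrt(b(X) + 27548) = sqrt((2 - 45)**2 + 27548) = sqrt((-43)**2 + 27548) = sqrt(1849 + 27548) = sqrt(29397)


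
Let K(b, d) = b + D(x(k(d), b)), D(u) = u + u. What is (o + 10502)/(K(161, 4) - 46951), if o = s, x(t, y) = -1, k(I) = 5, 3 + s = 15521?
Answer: -6505/11698 ≈ -0.55608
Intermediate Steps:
s = 15518 (s = -3 + 15521 = 15518)
o = 15518
D(u) = 2*u
K(b, d) = -2 + b (K(b, d) = b + 2*(-1) = b - 2 = -2 + b)
(o + 10502)/(K(161, 4) - 46951) = (15518 + 10502)/((-2 + 161) - 46951) = 26020/(159 - 46951) = 26020/(-46792) = 26020*(-1/46792) = -6505/11698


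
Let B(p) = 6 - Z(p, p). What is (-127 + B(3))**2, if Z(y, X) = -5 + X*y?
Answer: 15625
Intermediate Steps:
B(p) = 11 - p**2 (B(p) = 6 - (-5 + p*p) = 6 - (-5 + p**2) = 6 + (5 - p**2) = 11 - p**2)
(-127 + B(3))**2 = (-127 + (11 - 1*3**2))**2 = (-127 + (11 - 1*9))**2 = (-127 + (11 - 9))**2 = (-127 + 2)**2 = (-125)**2 = 15625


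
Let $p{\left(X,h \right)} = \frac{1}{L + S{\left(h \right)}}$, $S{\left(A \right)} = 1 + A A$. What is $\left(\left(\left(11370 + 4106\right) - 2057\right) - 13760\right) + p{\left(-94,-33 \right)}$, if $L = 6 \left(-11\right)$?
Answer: $- \frac{349183}{1024} \approx -341.0$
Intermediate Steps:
$L = -66$
$S{\left(A \right)} = 1 + A^{2}$
$p{\left(X,h \right)} = \frac{1}{-65 + h^{2}}$ ($p{\left(X,h \right)} = \frac{1}{-66 + \left(1 + h^{2}\right)} = \frac{1}{-65 + h^{2}}$)
$\left(\left(\left(11370 + 4106\right) - 2057\right) - 13760\right) + p{\left(-94,-33 \right)} = \left(\left(\left(11370 + 4106\right) - 2057\right) - 13760\right) + \frac{1}{-65 + \left(-33\right)^{2}} = \left(\left(15476 - 2057\right) - 13760\right) + \frac{1}{-65 + 1089} = \left(13419 - 13760\right) + \frac{1}{1024} = -341 + \frac{1}{1024} = - \frac{349183}{1024}$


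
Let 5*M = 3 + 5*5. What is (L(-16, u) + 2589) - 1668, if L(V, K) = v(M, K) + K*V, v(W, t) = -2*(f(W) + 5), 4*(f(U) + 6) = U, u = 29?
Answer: 2281/5 ≈ 456.20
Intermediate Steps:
f(U) = -6 + U/4
M = 28/5 (M = (3 + 5*5)/5 = (3 + 25)/5 = (⅕)*28 = 28/5 ≈ 5.6000)
v(W, t) = 2 - W/2 (v(W, t) = -2*((-6 + W/4) + 5) = -2*(-1 + W/4) = 2 - W/2)
L(V, K) = -⅘ + K*V (L(V, K) = (2 - ½*28/5) + K*V = (2 - 14/5) + K*V = -⅘ + K*V)
(L(-16, u) + 2589) - 1668 = ((-⅘ + 29*(-16)) + 2589) - 1668 = ((-⅘ - 464) + 2589) - 1668 = (-2324/5 + 2589) - 1668 = 10621/5 - 1668 = 2281/5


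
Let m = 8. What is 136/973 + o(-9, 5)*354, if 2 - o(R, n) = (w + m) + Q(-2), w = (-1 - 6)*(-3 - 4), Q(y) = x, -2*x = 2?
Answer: -18599732/973 ≈ -19116.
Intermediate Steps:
x = -1 (x = -1/2*2 = -1)
Q(y) = -1
w = 49 (w = -7*(-7) = 49)
o(R, n) = -54 (o(R, n) = 2 - ((49 + 8) - 1) = 2 - (57 - 1) = 2 - 1*56 = 2 - 56 = -54)
136/973 + o(-9, 5)*354 = 136/973 - 54*354 = 136*(1/973) - 19116 = 136/973 - 19116 = -18599732/973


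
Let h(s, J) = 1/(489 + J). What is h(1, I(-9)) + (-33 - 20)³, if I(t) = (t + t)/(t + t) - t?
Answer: -74289622/499 ≈ -1.4888e+5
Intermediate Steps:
I(t) = 1 - t (I(t) = (2*t)/((2*t)) - t = (2*t)*(1/(2*t)) - t = 1 - t)
h(1, I(-9)) + (-33 - 20)³ = 1/(489 + (1 - 1*(-9))) + (-33 - 20)³ = 1/(489 + (1 + 9)) + (-53)³ = 1/(489 + 10) - 148877 = 1/499 - 148877 = -74289622/499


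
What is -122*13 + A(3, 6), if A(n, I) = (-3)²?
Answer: -1577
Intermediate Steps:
A(n, I) = 9
-122*13 + A(3, 6) = -122*13 + 9 = -1586 + 9 = -1577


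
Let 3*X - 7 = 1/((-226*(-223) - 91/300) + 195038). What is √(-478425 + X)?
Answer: 2*I*√5835958975291994895606/220892127 ≈ 691.68*I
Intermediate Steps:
X = 515415263/220892127 (X = 7/3 + 1/(3*((-226*(-223) - 91/300) + 195038)) = 7/3 + 1/(3*((50398 - 91*1/300) + 195038)) = 7/3 + 1/(3*((50398 - 91/300) + 195038)) = 7/3 + 1/(3*(15119309/300 + 195038)) = 7/3 + 1/(3*(73630709/300)) = 7/3 + (⅓)*(300/73630709) = 7/3 + 100/73630709 = 515415263/220892127 ≈ 2.3333)
√(-478425 + X) = √(-478425 + 515415263/220892127) = √(-105679800444712/220892127) = 2*I*√5835958975291994895606/220892127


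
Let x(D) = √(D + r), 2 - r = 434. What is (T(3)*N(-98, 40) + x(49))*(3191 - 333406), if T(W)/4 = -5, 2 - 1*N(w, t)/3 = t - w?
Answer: -2694554400 - 330215*I*√383 ≈ -2.6946e+9 - 6.4624e+6*I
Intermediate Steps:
r = -432 (r = 2 - 1*434 = 2 - 434 = -432)
N(w, t) = 6 - 3*t + 3*w (N(w, t) = 6 - 3*(t - w) = 6 + (-3*t + 3*w) = 6 - 3*t + 3*w)
x(D) = √(-432 + D) (x(D) = √(D - 432) = √(-432 + D))
T(W) = -20 (T(W) = 4*(-5) = -20)
(T(3)*N(-98, 40) + x(49))*(3191 - 333406) = (-20*(6 - 3*40 + 3*(-98)) + √(-432 + 49))*(3191 - 333406) = (-20*(6 - 120 - 294) + √(-383))*(-330215) = (-20*(-408) + I*√383)*(-330215) = (8160 + I*√383)*(-330215) = -2694554400 - 330215*I*√383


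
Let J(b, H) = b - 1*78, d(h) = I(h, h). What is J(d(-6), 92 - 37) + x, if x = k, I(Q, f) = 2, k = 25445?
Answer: 25369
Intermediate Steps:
d(h) = 2
x = 25445
J(b, H) = -78 + b (J(b, H) = b - 78 = -78 + b)
J(d(-6), 92 - 37) + x = (-78 + 2) + 25445 = -76 + 25445 = 25369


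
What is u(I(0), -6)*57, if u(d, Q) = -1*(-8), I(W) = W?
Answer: 456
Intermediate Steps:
u(d, Q) = 8
u(I(0), -6)*57 = 8*57 = 456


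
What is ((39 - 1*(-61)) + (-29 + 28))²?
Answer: 9801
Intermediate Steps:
((39 - 1*(-61)) + (-29 + 28))² = ((39 + 61) - 1)² = (100 - 1)² = 99² = 9801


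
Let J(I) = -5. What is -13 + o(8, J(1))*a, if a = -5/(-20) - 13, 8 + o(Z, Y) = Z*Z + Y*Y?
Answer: -4183/4 ≈ -1045.8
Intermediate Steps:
o(Z, Y) = -8 + Y**2 + Z**2 (o(Z, Y) = -8 + (Z*Z + Y*Y) = -8 + (Z**2 + Y**2) = -8 + (Y**2 + Z**2) = -8 + Y**2 + Z**2)
a = -51/4 (a = -5*(-1/20) - 13 = 1/4 - 13 = -51/4 ≈ -12.750)
-13 + o(8, J(1))*a = -13 + (-8 + (-5)**2 + 8**2)*(-51/4) = -13 + (-8 + 25 + 64)*(-51/4) = -13 + 81*(-51/4) = -13 - 4131/4 = -4183/4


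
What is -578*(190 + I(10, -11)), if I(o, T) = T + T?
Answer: -97104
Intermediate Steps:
I(o, T) = 2*T
-578*(190 + I(10, -11)) = -578*(190 + 2*(-11)) = -578*(190 - 22) = -578*168 = -97104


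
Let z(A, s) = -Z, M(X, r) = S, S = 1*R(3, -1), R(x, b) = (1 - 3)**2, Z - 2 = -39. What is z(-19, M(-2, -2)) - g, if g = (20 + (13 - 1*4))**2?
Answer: -804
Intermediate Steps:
Z = -37 (Z = 2 - 39 = -37)
R(x, b) = 4 (R(x, b) = (-2)**2 = 4)
S = 4 (S = 1*4 = 4)
M(X, r) = 4
z(A, s) = 37 (z(A, s) = -1*(-37) = 37)
g = 841 (g = (20 + (13 - 4))**2 = (20 + 9)**2 = 29**2 = 841)
z(-19, M(-2, -2)) - g = 37 - 1*841 = 37 - 841 = -804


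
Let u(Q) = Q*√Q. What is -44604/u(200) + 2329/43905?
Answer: 2329/43905 - 11151*√2/1000 ≈ -15.717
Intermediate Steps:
u(Q) = Q^(3/2)
-44604/u(200) + 2329/43905 = -44604*√2/4000 + 2329/43905 = -44604*√2/4000 + 2329*(1/43905) = -11151*√2/1000 + 2329/43905 = 2329/43905 - 11151*√2/1000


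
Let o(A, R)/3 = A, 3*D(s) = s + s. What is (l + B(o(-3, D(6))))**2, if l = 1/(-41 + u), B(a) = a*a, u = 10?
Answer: 6300100/961 ≈ 6555.8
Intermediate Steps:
D(s) = 2*s/3 (D(s) = (s + s)/3 = (2*s)/3 = 2*s/3)
o(A, R) = 3*A
B(a) = a**2
l = -1/31 (l = 1/(-41 + 10) = 1/(-31) = -1/31 ≈ -0.032258)
(l + B(o(-3, D(6))))**2 = (-1/31 + (3*(-3))**2)**2 = (-1/31 + (-9)**2)**2 = (-1/31 + 81)**2 = (2510/31)**2 = 6300100/961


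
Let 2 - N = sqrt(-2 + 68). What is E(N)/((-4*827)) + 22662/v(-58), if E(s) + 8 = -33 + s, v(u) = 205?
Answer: 74973891/678140 + sqrt(66)/3308 ≈ 110.56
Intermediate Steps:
N = 2 - sqrt(66) (N = 2 - sqrt(-2 + 68) = 2 - sqrt(66) ≈ -6.1240)
E(s) = -41 + s (E(s) = -8 + (-33 + s) = -41 + s)
E(N)/((-4*827)) + 22662/v(-58) = (-41 + (2 - sqrt(66)))/((-4*827)) + 22662/205 = (-39 - sqrt(66))/(-3308) + 22662*(1/205) = (-39 - sqrt(66))*(-1/3308) + 22662/205 = (39/3308 + sqrt(66)/3308) + 22662/205 = 74973891/678140 + sqrt(66)/3308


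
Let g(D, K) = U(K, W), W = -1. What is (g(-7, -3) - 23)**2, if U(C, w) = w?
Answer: 576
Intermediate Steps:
g(D, K) = -1
(g(-7, -3) - 23)**2 = (-1 - 23)**2 = (-24)**2 = 576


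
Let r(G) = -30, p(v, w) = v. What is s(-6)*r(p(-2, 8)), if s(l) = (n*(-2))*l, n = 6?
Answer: -2160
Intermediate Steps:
s(l) = -12*l (s(l) = (6*(-2))*l = -12*l)
s(-6)*r(p(-2, 8)) = -12*(-6)*(-30) = 72*(-30) = -2160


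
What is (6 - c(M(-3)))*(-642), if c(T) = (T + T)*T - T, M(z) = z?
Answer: 9630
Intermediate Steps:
c(T) = -T + 2*T² (c(T) = (2*T)*T - T = 2*T² - T = -T + 2*T²)
(6 - c(M(-3)))*(-642) = (6 - (-3)*(-1 + 2*(-3)))*(-642) = (6 - (-3)*(-1 - 6))*(-642) = (6 - (-3)*(-7))*(-642) = (6 - 1*21)*(-642) = (6 - 21)*(-642) = -15*(-642) = 9630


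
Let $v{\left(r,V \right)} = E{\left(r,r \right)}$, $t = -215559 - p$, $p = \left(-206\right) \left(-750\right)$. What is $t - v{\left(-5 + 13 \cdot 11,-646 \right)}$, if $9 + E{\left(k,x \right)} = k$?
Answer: $-370188$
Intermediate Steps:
$p = 154500$
$E{\left(k,x \right)} = -9 + k$
$t = -370059$ ($t = -215559 - 154500 = -370059$)
$v{\left(r,V \right)} = -9 + r$
$t - v{\left(-5 + 13 \cdot 11,-646 \right)} = -370059 - \left(-9 + \left(-5 + 13 \cdot 11\right)\right) = -370059 - \left(-9 + \left(-5 + 143\right)\right) = -370059 - \left(-9 + 138\right) = -370059 - 129 = -370188$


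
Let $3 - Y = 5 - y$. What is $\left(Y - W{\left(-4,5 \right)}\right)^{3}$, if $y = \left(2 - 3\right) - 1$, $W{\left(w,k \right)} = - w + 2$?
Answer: $-1000$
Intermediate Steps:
$W{\left(w,k \right)} = 2 - w$
$y = -2$ ($y = -1 - 1 = -2$)
$Y = -4$ ($Y = 3 - \left(5 - -2\right) = 3 - \left(5 + 2\right) = 3 - 7 = -4$)
$\left(Y - W{\left(-4,5 \right)}\right)^{3} = \left(-4 - \left(2 - -4\right)\right)^{3} = \left(-4 - \left(2 + 4\right)\right)^{3} = \left(-4 - 6\right)^{3} = \left(-10\right)^{3} = -1000$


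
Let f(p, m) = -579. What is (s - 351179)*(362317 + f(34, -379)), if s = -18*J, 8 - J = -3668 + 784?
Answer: -145865422430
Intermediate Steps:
J = 2892 (J = 8 - (-3668 + 784) = 8 - 1*(-2884) = 8 + 2884 = 2892)
s = -52056 (s = -18*2892 = -52056)
(s - 351179)*(362317 + f(34, -379)) = (-52056 - 351179)*(362317 - 579) = -403235*361738 = -145865422430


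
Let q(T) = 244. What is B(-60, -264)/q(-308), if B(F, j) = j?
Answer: -66/61 ≈ -1.0820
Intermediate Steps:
B(-60, -264)/q(-308) = -264/244 = -264*1/244 = -66/61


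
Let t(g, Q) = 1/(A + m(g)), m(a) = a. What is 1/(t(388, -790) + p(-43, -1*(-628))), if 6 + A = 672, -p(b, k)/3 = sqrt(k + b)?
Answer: -1054/5848972739 - 9998244*sqrt(65)/5848972739 ≈ -0.013782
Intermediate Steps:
p(b, k) = -3*sqrt(b + k) (p(b, k) = -3*sqrt(k + b) = -3*sqrt(b + k))
A = 666 (A = -6 + 672 = 666)
t(g, Q) = 1/(666 + g)
1/(t(388, -790) + p(-43, -1*(-628))) = 1/(1/(666 + 388) - 3*sqrt(-43 - 1*(-628))) = 1/(1/1054 - 3*sqrt(-43 + 628)) = 1/(1/1054 - 9*sqrt(65))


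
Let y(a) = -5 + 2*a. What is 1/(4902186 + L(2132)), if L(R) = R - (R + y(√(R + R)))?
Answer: 4902191/24031476583425 + 4*√1066/24031476583425 ≈ 2.0400e-7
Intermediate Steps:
L(R) = 5 - 2*√2*√R (L(R) = R - (R + (-5 + 2*√(R + R))) = R - (R + (-5 + 2*√(2*R))) = R - (R + (-5 + 2*(√2*√R))) = R - (R + (-5 + 2*√2*√R)) = R - (-5 + R + 2*√2*√R) = R + (5 - R - 2*√2*√R) = 5 - 2*√2*√R)
1/(4902186 + L(2132)) = 1/(4902186 + (5 - 2*√2*√2132)) = 1/(4902186 + (5 - 2*√2*2*√533)) = 1/(4902186 + (5 - 4*√1066)) = 1/(4902191 - 4*√1066)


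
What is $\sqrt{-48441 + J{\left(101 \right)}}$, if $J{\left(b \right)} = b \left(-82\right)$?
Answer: $i \sqrt{56723} \approx 238.17 i$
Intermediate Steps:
$J{\left(b \right)} = - 82 b$
$\sqrt{-48441 + J{\left(101 \right)}} = \sqrt{-48441 - 8282} = \sqrt{-56723} = i \sqrt{56723}$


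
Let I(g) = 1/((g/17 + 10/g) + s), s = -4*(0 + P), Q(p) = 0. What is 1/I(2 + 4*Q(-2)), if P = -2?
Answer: 223/17 ≈ 13.118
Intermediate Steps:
s = 8 (s = -4*(0 - 2) = -4*(-2) = 8)
I(g) = 1/(8 + 10/g + g/17) (I(g) = 1/((g/17 + 10/g) + 8) = 1/((10/g + g/17) + 8) = 1/(8 + 10/g + g/17))
1/I(2 + 4*Q(-2)) = 1/(17*(2 + 4*0)/(170 + (2 + 4*0)² + 136*(2 + 4*0))) = 1/(17*(2 + 0)/(170 + (2 + 0)² + 136*(2 + 0))) = 1/(17*2/(170 + 2² + 136*2)) = 1/(17*2/(170 + 4 + 272)) = 1/(17*2/446) = 1/(17*2*(1/446)) = 1/(17/223) = 223/17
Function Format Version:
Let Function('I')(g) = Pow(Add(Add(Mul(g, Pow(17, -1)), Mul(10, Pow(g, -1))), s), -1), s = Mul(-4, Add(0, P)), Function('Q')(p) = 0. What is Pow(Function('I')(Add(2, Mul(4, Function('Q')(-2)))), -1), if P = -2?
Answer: Rational(223, 17) ≈ 13.118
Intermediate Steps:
s = 8 (s = Mul(-4, Add(0, -2)) = Mul(-4, -2) = 8)
Function('I')(g) = Pow(Add(8, Mul(10, Pow(g, -1)), Mul(Rational(1, 17), g)), -1) (Function('I')(g) = Pow(Add(Add(Mul(g, Pow(17, -1)), Mul(10, Pow(g, -1))), 8), -1) = Pow(Add(Add(Mul(g, Rational(1, 17)), Mul(10, Pow(g, -1))), 8), -1) = Pow(Add(Add(Mul(Rational(1, 17), g), Mul(10, Pow(g, -1))), 8), -1) = Pow(Add(Add(Mul(10, Pow(g, -1)), Mul(Rational(1, 17), g)), 8), -1) = Pow(Add(8, Mul(10, Pow(g, -1)), Mul(Rational(1, 17), g)), -1))
Pow(Function('I')(Add(2, Mul(4, Function('Q')(-2)))), -1) = Pow(Mul(17, Add(2, Mul(4, 0)), Pow(Add(170, Pow(Add(2, Mul(4, 0)), 2), Mul(136, Add(2, Mul(4, 0)))), -1)), -1) = Pow(Mul(17, Add(2, 0), Pow(Add(170, Pow(Add(2, 0), 2), Mul(136, Add(2, 0))), -1)), -1) = Pow(Mul(17, 2, Pow(Add(170, Pow(2, 2), Mul(136, 2)), -1)), -1) = Pow(Mul(17, 2, Pow(Add(170, 4, 272), -1)), -1) = Pow(Mul(17, 2, Pow(446, -1)), -1) = Pow(Mul(17, 2, Rational(1, 446)), -1) = Pow(Rational(17, 223), -1) = Rational(223, 17)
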